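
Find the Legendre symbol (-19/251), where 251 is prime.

1

Euler's criterion: (-19/251) ≡ 232^125 (mod 251).
232^2 ≡ 110 (mod 251)
232^4 ≡ 52 (mod 251)
232^8 ≡ 194 (mod 251)
232^16 ≡ 237 (mod 251)
232^32 ≡ 196 (mod 251)
232^64 ≡ 13 (mod 251)
232^125 = 232^(64+32+16+8+4+1) ≡ 1 (mod 251).
Result is 1, so (-19/251) = 1.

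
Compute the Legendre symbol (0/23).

0

Top reduces to 0: gcd > 1, so the symbol is 0.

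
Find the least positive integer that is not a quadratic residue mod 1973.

(2/1973) = −1, so 2 is the smallest positive non-residue mod 1973.

2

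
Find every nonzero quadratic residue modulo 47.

Square k = 1,…,23 (k and 47−k give the same square):
1²=1, 2²=4, 3²=9, 4²=16, 5²=25, 6²=36, 7²≡2, 8²≡17, 9²≡34, 10²≡6, 11²≡27, 12²≡3, 13²≡28, 14²≡8, 15²≡37, 16²≡21, 17²≡7, 18²≡42, 19²≡32, 20²≡24, 21²≡18, 22²≡14, 23²≡12 (mod 47).
So the quadratic residues mod 47 are {1, 2, 3, 4, 6, 7, 8, 9, 12, 14, 16, 17, 18, 21, 24, 25, 27, 28, 32, 34, 36, 37, 42}.

1,2,3,4,6,7,8,9,12,14,16,17,18,21,24,25,27,28,32,34,36,37,42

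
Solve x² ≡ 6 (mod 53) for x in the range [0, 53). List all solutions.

18, 35

53 ≡ 1 (mod 4), so we find a root by search.
Trying successive values, 18² = 324 ≡ 6 (mod 53). The other root is 53 − 18 = 35.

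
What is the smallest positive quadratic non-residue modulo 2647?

3

(2/2647) = +1, so 2 is a residue.
(3/2647) = −1, so 3 is the smallest positive non-residue mod 2647.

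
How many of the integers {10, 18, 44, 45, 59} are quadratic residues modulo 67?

2

(10/67) = +1 → QR.
(18/67) = -1 → non-residue.
(44/67) = -1 → non-residue.
(45/67) = -1 → non-residue.
(59/67) = +1 → QR.
Total quadratic residues among the 5: 2.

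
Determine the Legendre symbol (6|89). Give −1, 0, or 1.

-1

Euler's criterion: (6/89) ≡ 6^44 (mod 89).
6^2 ≡ 36 (mod 89)
6^4 ≡ 50 (mod 89)
6^8 ≡ 8 (mod 89)
6^16 ≡ 64 (mod 89)
6^32 ≡ 2 (mod 89)
6^44 = 6^(32+8+4) ≡ 88 (mod 89).
Result is 88 ≡ −1, so (6/89) = −1.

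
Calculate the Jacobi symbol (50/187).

Pull out 2: since 187 ≡ 3 (mod 8), (2/187) = -1.
Reciprocity: 25 ≡ 1 and 187 ≡ 3 (mod 4), so (25/187) = +(187/25).
Reduce top mod 25: now compute (12/25).
Pull out 2^2: since 25 ≡ 1 (mod 8), (2/25) = +1, so (2/25)^2 = +1.
Reciprocity: 3 ≡ 3 and 25 ≡ 1 (mod 4), so (3/25) = +(25/3).
Reduce top mod 3: now compute (1/3).
Reached (1/3) = 1. Collecting the sign flips along the way, the symbol is -1.

-1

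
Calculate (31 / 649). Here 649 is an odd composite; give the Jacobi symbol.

-1

Reciprocity: 31 ≡ 3 and 649 ≡ 1 (mod 4), so (31/649) = +(649/31).
Reduce top mod 31: now compute (29/31).
Reciprocity: 29 ≡ 1 and 31 ≡ 3 (mod 4), so (29/31) = +(31/29).
Reduce top mod 29: now compute (2/29).
Pull out 2: since 29 ≡ 5 (mod 8), (2/29) = -1.
Reached (1/29) = 1. Collecting the sign flips along the way, the symbol is -1.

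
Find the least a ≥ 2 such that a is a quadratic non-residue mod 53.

2

(2/53) = −1, so 2 is the smallest positive non-residue mod 53.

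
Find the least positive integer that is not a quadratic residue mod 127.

(2/127) = +1, so 2 is a residue.
(3/127) = −1, so 3 is the smallest positive non-residue mod 127.

3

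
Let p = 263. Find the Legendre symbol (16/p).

Euler's criterion: (16/263) ≡ 16^131 (mod 263).
16^2 ≡ 256 (mod 263)
16^4 ≡ 49 (mod 263)
16^8 ≡ 34 (mod 263)
16^16 ≡ 104 (mod 263)
16^32 ≡ 33 (mod 263)
16^64 ≡ 37 (mod 263)
16^128 ≡ 54 (mod 263)
16^131 = 16^(128+2+1) ≡ 1 (mod 263).
Result is 1, so (16/263) = 1.

1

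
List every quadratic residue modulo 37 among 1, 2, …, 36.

1,3,4,7,9,10,11,12,16,21,25,26,27,28,30,33,34,36

Square k = 1,…,18 (k and 37−k give the same square):
1²=1, 2²=4, 3²=9, 4²=16, 5²=25, 6²=36, 7²≡12, 8²≡27, 9²≡7, 10²≡26, 11²≡10, 12²≡33, 13²≡21, 14²≡11, 15²≡3, 16²≡34, 17²≡30, 18²≡28 (mod 37).
So the quadratic residues mod 37 are {1, 3, 4, 7, 9, 10, 11, 12, 16, 21, 25, 26, 27, 28, 30, 33, 34, 36}.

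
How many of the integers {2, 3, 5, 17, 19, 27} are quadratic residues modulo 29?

(2/29) = -1 → non-residue.
(3/29) = -1 → non-residue.
(5/29) = +1 → QR.
(17/29) = -1 → non-residue.
(19/29) = -1 → non-residue.
(27/29) = -1 → non-residue.
Total quadratic residues among the 6: 1.

1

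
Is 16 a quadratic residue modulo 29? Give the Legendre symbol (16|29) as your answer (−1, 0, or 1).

1

Pull out 2^4: since 29 ≡ 5 (mod 8), (2/29) = -1, so (2/29)^4 = +1.
Reached (1/29) = 1. Collecting the sign flips along the way, the symbol is +1.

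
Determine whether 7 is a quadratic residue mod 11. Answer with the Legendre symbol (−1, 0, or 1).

Euler's criterion: (7/11) ≡ 7^5 (mod 11).
7^2 ≡ 5 (mod 11)
7^4 ≡ 3 (mod 11)
7^5 = 7^(4+1) ≡ 10 (mod 11).
Result is 10 ≡ −1, so (7/11) = −1.

-1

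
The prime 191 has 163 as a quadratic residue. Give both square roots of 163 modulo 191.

Since 191 ≡ 3 (mod 4), a square root of 163 is 163^((191+1)/4) = 163^48 mod 191.
Repeated squaring: 163^2≡20, 163^4≡18, 163^8≡133, 163^16≡117, 163^32≡128 (mod 191).
163^48 = 163^(32+16) ≡ 78 (mod 191).
Check: 78² = 6084 ≡ 163 (mod 191). The two roots are 78 and 113.

78, 113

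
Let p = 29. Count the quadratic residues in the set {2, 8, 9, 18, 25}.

(2/29) = -1 → non-residue.
(8/29) = -1 → non-residue.
(9/29) = +1 → QR.
(18/29) = -1 → non-residue.
(25/29) = +1 → QR.
Total quadratic residues among the 5: 2.

2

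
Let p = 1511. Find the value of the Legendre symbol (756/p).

Pull out 2^2: since 1511 ≡ 7 (mod 8), (2/1511) = +1, so (2/1511)^2 = +1.
Reciprocity: 189 ≡ 1 and 1511 ≡ 3 (mod 4), so (189/1511) = +(1511/189).
Reduce top mod 189: now compute (188/189).
Pull out 2^2: since 189 ≡ 5 (mod 8), (2/189) = -1, so (2/189)^2 = +1.
Reciprocity: 47 ≡ 3 and 189 ≡ 1 (mod 4), so (47/189) = +(189/47).
Reduce top mod 47: now compute (1/47).
Reached (1/47) = 1. Collecting the sign flips along the way, the symbol is +1.

1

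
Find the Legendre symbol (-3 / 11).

-1

First reduce: -3 ≡ 8 (mod 11).
Pull out 2^3: since 11 ≡ 3 (mod 8), (2/11) = -1, so (2/11)^3 = -1.
Reached (1/11) = 1. Collecting the sign flips along the way, the symbol is -1.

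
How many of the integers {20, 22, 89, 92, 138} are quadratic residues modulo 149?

(20/149) = +1 → QR.
(22/149) = +1 → QR.
(89/149) = -1 → non-residue.
(92/149) = -1 → non-residue.
(138/149) = -1 → non-residue.
Total quadratic residues among the 5: 2.

2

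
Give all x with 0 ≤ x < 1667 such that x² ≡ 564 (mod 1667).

Since 1667 ≡ 3 (mod 4), a square root of 564 is 564^((1667+1)/4) = 564^417 mod 1667.
Repeated squaring: 564^2≡1366, 564^4≡583, 564^8≡1488, 564^16≡368, 564^32≡397, 564^64≡911, 564^128≡1422, 564^256≡13 (mod 1667).
564^417 = 564^(256+128+32+1) ≡ 621 (mod 1667).
Check: 621² = 385641 ≡ 564 (mod 1667). The two roots are 621 and 1046.

621, 1046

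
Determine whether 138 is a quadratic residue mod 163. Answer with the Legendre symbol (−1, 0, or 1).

-1

Euler's criterion: (138/163) ≡ 138^81 (mod 163).
138^2 ≡ 136 (mod 163)
138^4 ≡ 77 (mod 163)
138^8 ≡ 61 (mod 163)
138^16 ≡ 135 (mod 163)
138^32 ≡ 132 (mod 163)
138^64 ≡ 146 (mod 163)
138^81 = 138^(64+16+1) ≡ 162 (mod 163).
Result is 162 ≡ −1, so (138/163) = −1.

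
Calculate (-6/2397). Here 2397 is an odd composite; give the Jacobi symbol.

First reduce: -6 ≡ 2391 (mod 2397).
Reciprocity: 2391 ≡ 3 and 2397 ≡ 1 (mod 4), so (2391/2397) = +(2397/2391).
Reduce top mod 2391: now compute (6/2391).
Pull out 2: since 2391 ≡ 7 (mod 8), (2/2391) = +1.
Reciprocity: 3 ≡ 3 and 2391 ≡ 3 (mod 4), so (3/2391) = −(2391/3).
Reduce top mod 3: now compute (0/3).
Top reduces to 0: gcd > 1, so the symbol is 0.

0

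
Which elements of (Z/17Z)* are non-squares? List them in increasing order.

3 5 6 7 10 11 12 14

Square k = 1,…,8 (k and 17−k give the same square):
1²=1, 2²=4, 3²=9, 4²=16, 5²≡8, 6²≡2, 7²≡15, 8²≡13 (mod 17).
The residues are {1, 2, 4, 8, 9, 13, 15, 16}; the non-residues are the remaining 8 nonzero classes.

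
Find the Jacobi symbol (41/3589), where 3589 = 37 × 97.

Reciprocity: 41 ≡ 1 and 3589 ≡ 1 (mod 4), so (41/3589) = +(3589/41).
Reduce top mod 41: now compute (22/41).
Pull out 2: since 41 ≡ 1 (mod 8), (2/41) = +1.
Reciprocity: 11 ≡ 3 and 41 ≡ 1 (mod 4), so (11/41) = +(41/11).
Reduce top mod 11: now compute (8/11).
Pull out 2^3: since 11 ≡ 3 (mod 8), (2/11) = -1, so (2/11)^3 = -1.
Reached (1/11) = 1. Collecting the sign flips along the way, the symbol is -1.

-1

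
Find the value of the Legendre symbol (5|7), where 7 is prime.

-1

Reciprocity: 5 ≡ 1 and 7 ≡ 3 (mod 4), so (5/7) = +(7/5).
Reduce top mod 5: now compute (2/5).
Pull out 2: since 5 ≡ 5 (mod 8), (2/5) = -1.
Reached (1/5) = 1. Collecting the sign flips along the way, the symbol is -1.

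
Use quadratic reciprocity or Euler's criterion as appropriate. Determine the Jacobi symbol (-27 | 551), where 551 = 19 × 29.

First reduce: -27 ≡ 524 (mod 551).
Pull out 2^2: since 551 ≡ 7 (mod 8), (2/551) = +1, so (2/551)^2 = +1.
Reciprocity: 131 ≡ 3 and 551 ≡ 3 (mod 4), so (131/551) = −(551/131).
Reduce top mod 131: now compute (27/131).
Reciprocity: 27 ≡ 3 and 131 ≡ 3 (mod 4), so (27/131) = −(131/27).
Reduce top mod 27: now compute (23/27).
Reciprocity: 23 ≡ 3 and 27 ≡ 3 (mod 4), so (23/27) = −(27/23).
Reduce top mod 23: now compute (4/23).
Pull out 2^2: since 23 ≡ 7 (mod 8), (2/23) = +1, so (2/23)^2 = +1.
Reached (1/23) = 1. Collecting the sign flips along the way, the symbol is -1.

-1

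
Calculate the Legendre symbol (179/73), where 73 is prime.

First reduce: 179 ≡ 33 (mod 73).
Reciprocity: 33 ≡ 1 and 73 ≡ 1 (mod 4), so (33/73) = +(73/33).
Reduce top mod 33: now compute (7/33).
Reciprocity: 7 ≡ 3 and 33 ≡ 1 (mod 4), so (7/33) = +(33/7).
Reduce top mod 7: now compute (5/7).
Reciprocity: 5 ≡ 1 and 7 ≡ 3 (mod 4), so (5/7) = +(7/5).
Reduce top mod 5: now compute (2/5).
Pull out 2: since 5 ≡ 5 (mod 8), (2/5) = -1.
Reached (1/5) = 1. Collecting the sign flips along the way, the symbol is -1.

-1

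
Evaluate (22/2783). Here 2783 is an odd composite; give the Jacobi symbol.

0

Pull out 2: since 2783 ≡ 7 (mod 8), (2/2783) = +1.
Reciprocity: 11 ≡ 3 and 2783 ≡ 3 (mod 4), so (11/2783) = −(2783/11).
Reduce top mod 11: now compute (0/11).
Top reduces to 0: gcd > 1, so the symbol is 0.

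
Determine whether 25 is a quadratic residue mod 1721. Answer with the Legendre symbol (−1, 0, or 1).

Reciprocity: 25 ≡ 1 and 1721 ≡ 1 (mod 4), so (25/1721) = +(1721/25).
Reduce top mod 25: now compute (21/25).
Reciprocity: 21 ≡ 1 and 25 ≡ 1 (mod 4), so (21/25) = +(25/21).
Reduce top mod 21: now compute (4/21).
Pull out 2^2: since 21 ≡ 5 (mod 8), (2/21) = -1, so (2/21)^2 = +1.
Reached (1/21) = 1. Collecting the sign flips along the way, the symbol is +1.

1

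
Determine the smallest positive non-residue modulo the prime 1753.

5

(2/1753) = +1, so 2 is a residue.
(3/1753) = +1, so 3 is a residue.
(4/1753) = +1, so 4 is a residue.
(5/1753) = −1, so 5 is the smallest positive non-residue mod 1753.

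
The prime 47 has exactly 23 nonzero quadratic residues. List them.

Square k = 1,…,23 (k and 47−k give the same square):
1²=1, 2²=4, 3²=9, 4²=16, 5²=25, 6²=36, 7²≡2, 8²≡17, 9²≡34, 10²≡6, 11²≡27, 12²≡3, 13²≡28, 14²≡8, 15²≡37, 16²≡21, 17²≡7, 18²≡42, 19²≡32, 20²≡24, 21²≡18, 22²≡14, 23²≡12 (mod 47).
So the quadratic residues mod 47 are {1, 2, 3, 4, 6, 7, 8, 9, 12, 14, 16, 17, 18, 21, 24, 25, 27, 28, 32, 34, 36, 37, 42}.

1,2,3,4,6,7,8,9,12,14,16,17,18,21,24,25,27,28,32,34,36,37,42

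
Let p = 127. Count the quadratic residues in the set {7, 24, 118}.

(7/127) = -1 → non-residue.
(24/127) = -1 → non-residue.
(118/127) = -1 → non-residue.
Total quadratic residues among the 3: 0.

0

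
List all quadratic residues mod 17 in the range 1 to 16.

1 2 4 8 9 13 15 16

Square k = 1,…,8 (k and 17−k give the same square):
1²=1, 2²=4, 3²=9, 4²=16, 5²≡8, 6²≡2, 7²≡15, 8²≡13 (mod 17).
So the quadratic residues mod 17 are {1, 2, 4, 8, 9, 13, 15, 16}.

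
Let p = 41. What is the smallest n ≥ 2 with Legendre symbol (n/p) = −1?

3

(2/41) = +1, so 2 is a residue.
(3/41) = −1, so 3 is the smallest positive non-residue mod 41.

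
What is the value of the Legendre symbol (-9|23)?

First reduce: -9 ≡ 14 (mod 23).
Pull out 2: since 23 ≡ 7 (mod 8), (2/23) = +1.
Reciprocity: 7 ≡ 3 and 23 ≡ 3 (mod 4), so (7/23) = −(23/7).
Reduce top mod 7: now compute (2/7).
Pull out 2: since 7 ≡ 7 (mod 8), (2/7) = +1.
Reached (1/7) = 1. Collecting the sign flips along the way, the symbol is -1.

-1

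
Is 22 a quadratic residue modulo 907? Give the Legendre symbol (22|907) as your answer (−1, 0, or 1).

1

Euler's criterion: (22/907) ≡ 22^453 (mod 907).
22^2 ≡ 484 (mod 907)
22^4 ≡ 250 (mod 907)
22^8 ≡ 824 (mod 907)
22^16 ≡ 540 (mod 907)
22^32 ≡ 453 (mod 907)
22^64 ≡ 227 (mod 907)
22^128 ≡ 737 (mod 907)
22^256 ≡ 783 (mod 907)
22^453 = 22^(256+128+64+4+1) ≡ 1 (mod 907).
Result is 1, so (22/907) = 1.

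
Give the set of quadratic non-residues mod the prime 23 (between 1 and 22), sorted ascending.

Square k = 1,…,11 (k and 23−k give the same square):
1²=1, 2²=4, 3²=9, 4²=16, 5²≡2, 6²≡13, 7²≡3, 8²≡18, 9²≡12, 10²≡8, 11²≡6 (mod 23).
The residues are {1, 2, 3, 4, 6, 8, 9, 12, 13, 16, 18}; the non-residues are the remaining 11 nonzero classes.

5,7,10,11,14,15,17,19,20,21,22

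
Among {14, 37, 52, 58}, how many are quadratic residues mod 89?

(14/89) = -1 → non-residue.
(37/89) = -1 → non-residue.
(52/89) = -1 → non-residue.
(58/89) = -1 → non-residue.
Total quadratic residues among the 4: 0.

0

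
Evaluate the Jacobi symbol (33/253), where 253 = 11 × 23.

0

Reciprocity: 33 ≡ 1 and 253 ≡ 1 (mod 4), so (33/253) = +(253/33).
Reduce top mod 33: now compute (22/33).
Pull out 2: since 33 ≡ 1 (mod 8), (2/33) = +1.
Reciprocity: 11 ≡ 3 and 33 ≡ 1 (mod 4), so (11/33) = +(33/11).
Reduce top mod 11: now compute (0/11).
Top reduces to 0: gcd > 1, so the symbol is 0.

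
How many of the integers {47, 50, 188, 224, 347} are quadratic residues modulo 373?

(47/373) = -1 → non-residue.
(50/373) = -1 → non-residue.
(188/373) = -1 → non-residue.
(224/373) = -1 → non-residue.
(347/373) = -1 → non-residue.
Total quadratic residues among the 5: 0.

0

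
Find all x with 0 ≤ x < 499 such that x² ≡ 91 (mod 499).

33, 466

Since 499 ≡ 3 (mod 4), a square root of 91 is 91^((499+1)/4) = 91^125 mod 499.
Repeated squaring: 91^2≡297, 91^4≡385, 91^8≡22, 91^16≡484, 91^32≡225, 91^64≡226 (mod 499).
91^125 = 91^(64+32+16+8+4+1) ≡ 33 (mod 499).
Check: 33² = 1089 ≡ 91 (mod 499). The two roots are 33 and 466.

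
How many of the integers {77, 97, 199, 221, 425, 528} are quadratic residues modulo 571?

2

(77/571) = -1 → non-residue.
(97/571) = +1 → QR.
(199/571) = +1 → QR.
(221/571) = -1 → non-residue.
(425/571) = -1 → non-residue.
(528/571) = -1 → non-residue.
Total quadratic residues among the 6: 2.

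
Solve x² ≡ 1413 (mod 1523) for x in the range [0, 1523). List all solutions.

394, 1129

Since 1523 ≡ 3 (mod 4), a square root of 1413 is 1413^((1523+1)/4) = 1413^381 mod 1523.
Repeated squaring: 1413^2≡1439, 1413^4≡964, 1413^8≡266, 1413^16≡698, 1413^32≡1367, 1413^64≡1491, 1413^128≡1024, 1413^256≡752 (mod 1523).
1413^381 = 1413^(256+64+32+16+8+4+1) ≡ 1129 (mod 1523).
Check: 1129² = 1274641 ≡ 1413 (mod 1523). The two roots are 394 and 1129.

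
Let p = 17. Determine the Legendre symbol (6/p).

-1

Euler's criterion: (6/17) ≡ 6^8 (mod 17).
6^2 ≡ 2 (mod 17)
6^4 ≡ 4 (mod 17)
6^8 ≡ 16 (mod 17)
6^8 = 6^(8) ≡ 16 (mod 17).
Result is 16 ≡ −1, so (6/17) = −1.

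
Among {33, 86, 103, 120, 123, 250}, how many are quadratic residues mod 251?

(33/251) = -1 → non-residue.
(86/251) = +1 → QR.
(103/251) = +1 → QR.
(120/251) = -1 → non-residue.
(123/251) = +1 → QR.
(250/251) = -1 → non-residue.
Total quadratic residues among the 6: 3.

3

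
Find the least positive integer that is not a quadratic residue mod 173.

2

(2/173) = −1, so 2 is the smallest positive non-residue mod 173.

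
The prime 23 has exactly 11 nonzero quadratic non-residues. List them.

Square k = 1,…,11 (k and 23−k give the same square):
1²=1, 2²=4, 3²=9, 4²=16, 5²≡2, 6²≡13, 7²≡3, 8²≡18, 9²≡12, 10²≡8, 11²≡6 (mod 23).
The residues are {1, 2, 3, 4, 6, 8, 9, 12, 13, 16, 18}; the non-residues are the remaining 11 nonzero classes.

5,7,10,11,14,15,17,19,20,21,22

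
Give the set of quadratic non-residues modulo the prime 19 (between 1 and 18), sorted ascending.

2,3,8,10,12,13,14,15,18

Square k = 1,…,9 (k and 19−k give the same square):
1²=1, 2²=4, 3²=9, 4²=16, 5²≡6, 6²≡17, 7²≡11, 8²≡7, 9²≡5 (mod 19).
The residues are {1, 4, 5, 6, 7, 9, 11, 16, 17}; the non-residues are the remaining 9 nonzero classes.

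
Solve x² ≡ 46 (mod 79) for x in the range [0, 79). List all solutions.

Since 79 ≡ 3 (mod 4), a square root of 46 is 46^((79+1)/4) = 46^20 mod 79.
Repeated squaring: 46^2≡62, 46^4≡52, 46^8≡18, 46^16≡8 (mod 79).
46^20 = 46^(16+4) ≡ 21 (mod 79).
Check: 21² = 441 ≡ 46 (mod 79). The two roots are 21 and 58.

21, 58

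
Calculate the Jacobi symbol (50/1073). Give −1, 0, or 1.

Pull out 2: since 1073 ≡ 1 (mod 8), (2/1073) = +1.
Reciprocity: 25 ≡ 1 and 1073 ≡ 1 (mod 4), so (25/1073) = +(1073/25).
Reduce top mod 25: now compute (23/25).
Reciprocity: 23 ≡ 3 and 25 ≡ 1 (mod 4), so (23/25) = +(25/23).
Reduce top mod 23: now compute (2/23).
Pull out 2: since 23 ≡ 7 (mod 8), (2/23) = +1.
Reached (1/23) = 1. Collecting the sign flips along the way, the symbol is +1.

1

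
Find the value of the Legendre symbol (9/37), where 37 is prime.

Reciprocity: 9 ≡ 1 and 37 ≡ 1 (mod 4), so (9/37) = +(37/9).
Reduce top mod 9: now compute (1/9).
Reached (1/9) = 1. Collecting the sign flips along the way, the symbol is +1.

1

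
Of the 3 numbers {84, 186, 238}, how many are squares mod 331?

(84/331) = +1 → QR.
(186/331) = +1 → QR.
(238/331) = +1 → QR.
Total quadratic residues among the 3: 3.

3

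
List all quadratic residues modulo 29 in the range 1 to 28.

1, 4, 5, 6, 7, 9, 13, 16, 20, 22, 23, 24, 25, 28

Square k = 1,…,14 (k and 29−k give the same square):
1²=1, 2²=4, 3²=9, 4²=16, 5²=25, 6²≡7, 7²≡20, 8²≡6, 9²≡23, 10²≡13, 11²≡5, 12²≡28, 13²≡24, 14²≡22 (mod 29).
So the quadratic residues mod 29 are {1, 4, 5, 6, 7, 9, 13, 16, 20, 22, 23, 24, 25, 28}.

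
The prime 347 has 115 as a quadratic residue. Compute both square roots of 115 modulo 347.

34, 313

Since 347 ≡ 3 (mod 4), a square root of 115 is 115^((347+1)/4) = 115^87 mod 347.
Repeated squaring: 115^2≡39, 115^4≡133, 115^8≡339, 115^16≡64, 115^32≡279, 115^64≡113 (mod 347).
115^87 = 115^(64+16+4+2+1) ≡ 34 (mod 347).
Check: 34² = 1156 ≡ 115 (mod 347). The two roots are 34 and 313.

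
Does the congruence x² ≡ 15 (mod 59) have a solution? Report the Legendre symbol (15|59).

1

Reciprocity: 15 ≡ 3 and 59 ≡ 3 (mod 4), so (15/59) = −(59/15).
Reduce top mod 15: now compute (14/15).
Pull out 2: since 15 ≡ 7 (mod 8), (2/15) = +1.
Reciprocity: 7 ≡ 3 and 15 ≡ 3 (mod 4), so (7/15) = −(15/7).
Reduce top mod 7: now compute (1/7).
Reached (1/7) = 1. Collecting the sign flips along the way, the symbol is +1.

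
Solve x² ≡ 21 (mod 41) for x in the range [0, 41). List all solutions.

12, 29

41 ≡ 1 (mod 4), so we find a root by search.
Trying successive values, 12² = 144 ≡ 21 (mod 41). The other root is 41 − 12 = 29.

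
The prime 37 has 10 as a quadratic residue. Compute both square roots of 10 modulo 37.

37 ≡ 1 (mod 4), so we find a root by search.
Trying successive values, 11² = 121 ≡ 10 (mod 37). The other root is 37 − 11 = 26.

11, 26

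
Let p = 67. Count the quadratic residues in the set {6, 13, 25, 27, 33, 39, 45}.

4

(6/67) = +1 → QR.
(13/67) = -1 → non-residue.
(25/67) = +1 → QR.
(27/67) = -1 → non-residue.
(33/67) = +1 → QR.
(39/67) = +1 → QR.
(45/67) = -1 → non-residue.
Total quadratic residues among the 7: 4.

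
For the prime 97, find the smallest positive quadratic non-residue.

5

(2/97) = +1, so 2 is a residue.
(3/97) = +1, so 3 is a residue.
(4/97) = +1, so 4 is a residue.
(5/97) = −1, so 5 is the smallest positive non-residue mod 97.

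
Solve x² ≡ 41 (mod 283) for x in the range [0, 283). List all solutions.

18, 265

Since 283 ≡ 3 (mod 4), a square root of 41 is 41^((283+1)/4) = 41^71 mod 283.
Repeated squaring: 41^2≡266, 41^4≡6, 41^8≡36, 41^16≡164, 41^32≡11, 41^64≡121 (mod 283).
41^71 = 41^(64+4+2+1) ≡ 265 (mod 283).
Check: 265² = 70225 ≡ 41 (mod 283). The two roots are 18 and 265.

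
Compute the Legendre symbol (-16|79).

First reduce: -16 ≡ 63 (mod 79).
Reciprocity: 63 ≡ 3 and 79 ≡ 3 (mod 4), so (63/79) = −(79/63).
Reduce top mod 63: now compute (16/63).
Pull out 2^4: since 63 ≡ 7 (mod 8), (2/63) = +1, so (2/63)^4 = +1.
Reached (1/63) = 1. Collecting the sign flips along the way, the symbol is -1.

-1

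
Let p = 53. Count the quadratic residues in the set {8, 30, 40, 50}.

(8/53) = -1 → non-residue.
(30/53) = -1 → non-residue.
(40/53) = +1 → QR.
(50/53) = -1 → non-residue.
Total quadratic residues among the 4: 1.

1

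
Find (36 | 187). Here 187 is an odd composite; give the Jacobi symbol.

Pull out 2^2: since 187 ≡ 3 (mod 8), (2/187) = -1, so (2/187)^2 = +1.
Reciprocity: 9 ≡ 1 and 187 ≡ 3 (mod 4), so (9/187) = +(187/9).
Reduce top mod 9: now compute (7/9).
Reciprocity: 7 ≡ 3 and 9 ≡ 1 (mod 4), so (7/9) = +(9/7).
Reduce top mod 7: now compute (2/7).
Pull out 2: since 7 ≡ 7 (mod 8), (2/7) = +1.
Reached (1/7) = 1. Collecting the sign flips along the way, the symbol is +1.

1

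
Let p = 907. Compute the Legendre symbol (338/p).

-1

Pull out 2: since 907 ≡ 3 (mod 8), (2/907) = -1.
Reciprocity: 169 ≡ 1 and 907 ≡ 3 (mod 4), so (169/907) = +(907/169).
Reduce top mod 169: now compute (62/169).
Pull out 2: since 169 ≡ 1 (mod 8), (2/169) = +1.
Reciprocity: 31 ≡ 3 and 169 ≡ 1 (mod 4), so (31/169) = +(169/31).
Reduce top mod 31: now compute (14/31).
Pull out 2: since 31 ≡ 7 (mod 8), (2/31) = +1.
Reciprocity: 7 ≡ 3 and 31 ≡ 3 (mod 4), so (7/31) = −(31/7).
Reduce top mod 7: now compute (3/7).
Reciprocity: 3 ≡ 3 and 7 ≡ 3 (mod 4), so (3/7) = −(7/3).
Reduce top mod 3: now compute (1/3).
Reached (1/3) = 1. Collecting the sign flips along the way, the symbol is -1.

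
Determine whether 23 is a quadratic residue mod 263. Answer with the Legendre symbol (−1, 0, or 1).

Euler's criterion: (23/263) ≡ 23^131 (mod 263).
23^2 ≡ 3 (mod 263)
23^4 ≡ 9 (mod 263)
23^8 ≡ 81 (mod 263)
23^16 ≡ 249 (mod 263)
23^32 ≡ 196 (mod 263)
23^64 ≡ 18 (mod 263)
23^128 ≡ 61 (mod 263)
23^131 = 23^(128+2+1) ≡ 1 (mod 263).
Result is 1, so (23/263) = 1.

1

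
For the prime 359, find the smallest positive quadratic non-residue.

(2/359) = +1, so 2 is a residue.
(3/359) = +1, so 3 is a residue.
(4/359) = +1, so 4 is a residue.
(5/359) = +1, so 5 is a residue.
(6/359) = +1, so 6 is a residue.
(7/359) = −1, so 7 is the smallest positive non-residue mod 359.

7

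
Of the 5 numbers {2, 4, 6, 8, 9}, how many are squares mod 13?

(2/13) = -1 → non-residue.
(4/13) = +1 → QR.
(6/13) = -1 → non-residue.
(8/13) = -1 → non-residue.
(9/13) = +1 → QR.
Total quadratic residues among the 5: 2.

2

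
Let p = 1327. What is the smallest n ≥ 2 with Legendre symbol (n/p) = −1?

(2/1327) = +1, so 2 is a residue.
(3/1327) = −1, so 3 is the smallest positive non-residue mod 1327.

3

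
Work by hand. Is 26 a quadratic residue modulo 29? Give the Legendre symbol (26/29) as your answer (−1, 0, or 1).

Pull out 2: since 29 ≡ 5 (mod 8), (2/29) = -1.
Reciprocity: 13 ≡ 1 and 29 ≡ 1 (mod 4), so (13/29) = +(29/13).
Reduce top mod 13: now compute (3/13).
Reciprocity: 3 ≡ 3 and 13 ≡ 1 (mod 4), so (3/13) = +(13/3).
Reduce top mod 3: now compute (1/3).
Reached (1/3) = 1. Collecting the sign flips along the way, the symbol is -1.

-1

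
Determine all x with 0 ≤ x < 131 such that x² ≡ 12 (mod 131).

55, 76

Since 131 ≡ 3 (mod 4), a square root of 12 is 12^((131+1)/4) = 12^33 mod 131.
Repeated squaring: 12^2≡13, 12^4≡38, 12^8≡3, 12^16≡9, 12^32≡81 (mod 131).
12^33 = 12^(32+1) ≡ 55 (mod 131).
Check: 55² = 3025 ≡ 12 (mod 131). The two roots are 55 and 76.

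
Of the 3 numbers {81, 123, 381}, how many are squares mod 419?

2

(81/419) = +1 → QR.
(123/419) = +1 → QR.
(381/419) = -1 → non-residue.
Total quadratic residues among the 3: 2.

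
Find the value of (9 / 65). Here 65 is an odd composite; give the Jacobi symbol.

Reciprocity: 9 ≡ 1 and 65 ≡ 1 (mod 4), so (9/65) = +(65/9).
Reduce top mod 9: now compute (2/9).
Pull out 2: since 9 ≡ 1 (mod 8), (2/9) = +1.
Reached (1/9) = 1. Collecting the sign flips along the way, the symbol is +1.

1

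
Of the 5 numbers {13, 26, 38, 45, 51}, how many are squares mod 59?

(13/59) = -1 → non-residue.
(26/59) = +1 → QR.
(38/59) = -1 → non-residue.
(45/59) = +1 → QR.
(51/59) = +1 → QR.
Total quadratic residues among the 5: 3.

3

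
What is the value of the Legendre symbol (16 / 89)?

1

Euler's criterion: (16/89) ≡ 16^44 (mod 89).
16^2 ≡ 78 (mod 89)
16^4 ≡ 32 (mod 89)
16^8 ≡ 45 (mod 89)
16^16 ≡ 67 (mod 89)
16^32 ≡ 39 (mod 89)
16^44 = 16^(32+8+4) ≡ 1 (mod 89).
Result is 1, so (16/89) = 1.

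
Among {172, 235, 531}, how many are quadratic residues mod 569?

1

(172/569) = +1 → QR.
(235/569) = -1 → non-residue.
(531/569) = -1 → non-residue.
Total quadratic residues among the 3: 1.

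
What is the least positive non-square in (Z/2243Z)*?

2

(2/2243) = −1, so 2 is the smallest positive non-residue mod 2243.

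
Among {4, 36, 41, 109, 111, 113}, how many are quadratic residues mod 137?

(4/137) = +1 → QR.
(36/137) = +1 → QR.
(41/137) = -1 → non-residue.
(109/137) = +1 → QR.
(111/137) = -1 → non-residue.
(113/137) = -1 → non-residue.
Total quadratic residues among the 6: 3.

3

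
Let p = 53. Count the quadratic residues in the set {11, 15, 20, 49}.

(11/53) = +1 → QR.
(15/53) = +1 → QR.
(20/53) = -1 → non-residue.
(49/53) = +1 → QR.
Total quadratic residues among the 4: 3.

3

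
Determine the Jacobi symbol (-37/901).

-1

First reduce: -37 ≡ 864 (mod 901).
Pull out 2^5: since 901 ≡ 5 (mod 8), (2/901) = -1, so (2/901)^5 = -1.
Reciprocity: 27 ≡ 3 and 901 ≡ 1 (mod 4), so (27/901) = +(901/27).
Reduce top mod 27: now compute (10/27).
Pull out 2: since 27 ≡ 3 (mod 8), (2/27) = -1.
Reciprocity: 5 ≡ 1 and 27 ≡ 3 (mod 4), so (5/27) = +(27/5).
Reduce top mod 5: now compute (2/5).
Pull out 2: since 5 ≡ 5 (mod 8), (2/5) = -1.
Reached (1/5) = 1. Collecting the sign flips along the way, the symbol is -1.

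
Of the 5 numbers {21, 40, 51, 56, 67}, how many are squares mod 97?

(21/97) = -1 → non-residue.
(40/97) = -1 → non-residue.
(51/97) = -1 → non-residue.
(56/97) = -1 → non-residue.
(67/97) = -1 → non-residue.
Total quadratic residues among the 5: 0.

0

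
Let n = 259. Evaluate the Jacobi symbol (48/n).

Pull out 2^4: since 259 ≡ 3 (mod 8), (2/259) = -1, so (2/259)^4 = +1.
Reciprocity: 3 ≡ 3 and 259 ≡ 3 (mod 4), so (3/259) = −(259/3).
Reduce top mod 3: now compute (1/3).
Reached (1/3) = 1. Collecting the sign flips along the way, the symbol is -1.

-1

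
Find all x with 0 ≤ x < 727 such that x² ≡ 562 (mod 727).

Since 727 ≡ 3 (mod 4), a square root of 562 is 562^((727+1)/4) = 562^182 mod 727.
Repeated squaring: 562^2≡326, 562^4≡134, 562^8≡508, 562^16≡706, 562^32≡441, 562^64≡372, 562^128≡254 (mod 727).
562^182 = 562^(128+32+16+4+2) ≡ 344 (mod 727).
Check: 344² = 118336 ≡ 562 (mod 727). The two roots are 344 and 383.

344, 383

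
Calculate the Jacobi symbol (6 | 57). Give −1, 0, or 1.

0

Pull out 2: since 57 ≡ 1 (mod 8), (2/57) = +1.
Reciprocity: 3 ≡ 3 and 57 ≡ 1 (mod 4), so (3/57) = +(57/3).
Reduce top mod 3: now compute (0/3).
Top reduces to 0: gcd > 1, so the symbol is 0.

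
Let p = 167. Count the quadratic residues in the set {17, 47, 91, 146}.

1

(17/167) = -1 → non-residue.
(47/167) = +1 → QR.
(91/167) = -1 → non-residue.
(146/167) = -1 → non-residue.
Total quadratic residues among the 4: 1.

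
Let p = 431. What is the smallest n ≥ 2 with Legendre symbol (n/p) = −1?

(2/431) = +1, so 2 is a residue.
(3/431) = +1, so 3 is a residue.
(4/431) = +1, so 4 is a residue.
(5/431) = +1, so 5 is a residue.
(6/431) = +1, so 6 is a residue.
(7/431) = −1, so 7 is the smallest positive non-residue mod 431.

7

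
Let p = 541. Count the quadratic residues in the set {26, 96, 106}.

1

(26/541) = +1 → QR.
(96/541) = -1 → non-residue.
(106/541) = -1 → non-residue.
Total quadratic residues among the 3: 1.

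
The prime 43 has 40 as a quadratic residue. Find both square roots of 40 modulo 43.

13, 30

Since 43 ≡ 3 (mod 4), a square root of 40 is 40^((43+1)/4) = 40^11 mod 43.
Repeated squaring: 40^2≡9, 40^4≡38, 40^8≡25 (mod 43).
40^11 = 40^(8+2+1) ≡ 13 (mod 43).
Check: 13² = 169 ≡ 40 (mod 43). The two roots are 13 and 30.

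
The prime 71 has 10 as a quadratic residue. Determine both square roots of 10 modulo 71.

9, 62

Since 71 ≡ 3 (mod 4), a square root of 10 is 10^((71+1)/4) = 10^18 mod 71.
Repeated squaring: 10^2≡29, 10^4≡60, 10^8≡50, 10^16≡15 (mod 71).
10^18 = 10^(16+2) ≡ 9 (mod 71).
Check: 9² = 81 ≡ 10 (mod 71). The two roots are 9 and 62.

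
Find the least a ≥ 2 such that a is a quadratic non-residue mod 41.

(2/41) = +1, so 2 is a residue.
(3/41) = −1, so 3 is the smallest positive non-residue mod 41.

3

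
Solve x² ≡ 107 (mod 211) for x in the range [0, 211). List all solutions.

Since 211 ≡ 3 (mod 4), a square root of 107 is 107^((211+1)/4) = 107^53 mod 211.
Repeated squaring: 107^2≡55, 107^4≡71, 107^8≡188, 107^16≡107, 107^32≡55 (mod 211).
107^53 = 107^(32+16+4+1) ≡ 188 (mod 211).
Check: 188² = 35344 ≡ 107 (mod 211). The two roots are 23 and 188.

23, 188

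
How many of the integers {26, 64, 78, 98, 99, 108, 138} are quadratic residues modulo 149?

2

(26/149) = +1 → QR.
(64/149) = +1 → QR.
(78/149) = -1 → non-residue.
(98/149) = -1 → non-residue.
(99/149) = -1 → non-residue.
(108/149) = -1 → non-residue.
(138/149) = -1 → non-residue.
Total quadratic residues among the 7: 2.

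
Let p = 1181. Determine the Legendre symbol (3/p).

-1

Reciprocity: 3 ≡ 3 and 1181 ≡ 1 (mod 4), so (3/1181) = +(1181/3).
Reduce top mod 3: now compute (2/3).
Pull out 2: since 3 ≡ 3 (mod 8), (2/3) = -1.
Reached (1/3) = 1. Collecting the sign flips along the way, the symbol is -1.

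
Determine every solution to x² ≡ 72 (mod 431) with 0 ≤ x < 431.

Since 431 ≡ 3 (mod 4), a square root of 72 is 72^((431+1)/4) = 72^108 mod 431.
Repeated squaring: 72^2≡12, 72^4≡144, 72^8≡48, 72^16≡149, 72^32≡220, 72^64≡128 (mod 431).
72^108 = 72^(64+32+8+4) ≡ 165 (mod 431).
Check: 165² = 27225 ≡ 72 (mod 431). The two roots are 165 and 266.

165, 266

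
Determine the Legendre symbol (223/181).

First reduce: 223 ≡ 42 (mod 181).
Pull out 2: since 181 ≡ 5 (mod 8), (2/181) = -1.
Reciprocity: 21 ≡ 1 and 181 ≡ 1 (mod 4), so (21/181) = +(181/21).
Reduce top mod 21: now compute (13/21).
Reciprocity: 13 ≡ 1 and 21 ≡ 1 (mod 4), so (13/21) = +(21/13).
Reduce top mod 13: now compute (8/13).
Pull out 2^3: since 13 ≡ 5 (mod 8), (2/13) = -1, so (2/13)^3 = -1.
Reached (1/13) = 1. Collecting the sign flips along the way, the symbol is +1.

1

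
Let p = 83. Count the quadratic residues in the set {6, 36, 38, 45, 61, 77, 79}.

(6/83) = -1 → non-residue.
(36/83) = +1 → QR.
(38/83) = +1 → QR.
(45/83) = -1 → non-residue.
(61/83) = +1 → QR.
(77/83) = +1 → QR.
(79/83) = -1 → non-residue.
Total quadratic residues among the 7: 4.

4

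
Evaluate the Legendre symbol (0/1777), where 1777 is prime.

0

Top reduces to 0: gcd > 1, so the symbol is 0.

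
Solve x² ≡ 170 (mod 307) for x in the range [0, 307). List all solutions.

28, 279

Since 307 ≡ 3 (mod 4), a square root of 170 is 170^((307+1)/4) = 170^77 mod 307.
Repeated squaring: 170^2≡42, 170^4≡229, 170^8≡251, 170^16≡66, 170^32≡58, 170^64≡294 (mod 307).
170^77 = 170^(64+8+4+1) ≡ 28 (mod 307).
Check: 28² = 784 ≡ 170 (mod 307). The two roots are 28 and 279.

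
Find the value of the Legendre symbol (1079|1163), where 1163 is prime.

Reciprocity: 1079 ≡ 3 and 1163 ≡ 3 (mod 4), so (1079/1163) = −(1163/1079).
Reduce top mod 1079: now compute (84/1079).
Pull out 2^2: since 1079 ≡ 7 (mod 8), (2/1079) = +1, so (2/1079)^2 = +1.
Reciprocity: 21 ≡ 1 and 1079 ≡ 3 (mod 4), so (21/1079) = +(1079/21).
Reduce top mod 21: now compute (8/21).
Pull out 2^3: since 21 ≡ 5 (mod 8), (2/21) = -1, so (2/21)^3 = -1.
Reached (1/21) = 1. Collecting the sign flips along the way, the symbol is +1.

1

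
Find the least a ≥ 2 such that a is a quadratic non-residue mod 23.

(2/23) = +1, so 2 is a residue.
(3/23) = +1, so 3 is a residue.
(4/23) = +1, so 4 is a residue.
(5/23) = −1, so 5 is the smallest positive non-residue mod 23.

5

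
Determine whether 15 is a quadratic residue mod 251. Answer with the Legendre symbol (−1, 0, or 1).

Euler's criterion: (15/251) ≡ 15^125 (mod 251).
15^2 ≡ 225 (mod 251)
15^4 ≡ 174 (mod 251)
15^8 ≡ 156 (mod 251)
15^16 ≡ 240 (mod 251)
15^32 ≡ 121 (mod 251)
15^64 ≡ 83 (mod 251)
15^125 = 15^(64+32+16+8+4+1) ≡ 1 (mod 251).
Result is 1, so (15/251) = 1.

1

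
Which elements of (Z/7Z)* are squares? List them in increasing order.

1,2,4

Square k = 1,…,3 (k and 7−k give the same square):
1²=1, 2²=4, 3²≡2 (mod 7).
So the quadratic residues mod 7 are {1, 2, 4}.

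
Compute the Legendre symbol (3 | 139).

-1

Reciprocity: 3 ≡ 3 and 139 ≡ 3 (mod 4), so (3/139) = −(139/3).
Reduce top mod 3: now compute (1/3).
Reached (1/3) = 1. Collecting the sign flips along the way, the symbol is -1.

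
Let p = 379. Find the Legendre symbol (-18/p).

First reduce: -18 ≡ 361 (mod 379).
Reciprocity: 361 ≡ 1 and 379 ≡ 3 (mod 4), so (361/379) = +(379/361).
Reduce top mod 361: now compute (18/361).
Pull out 2: since 361 ≡ 1 (mod 8), (2/361) = +1.
Reciprocity: 9 ≡ 1 and 361 ≡ 1 (mod 4), so (9/361) = +(361/9).
Reduce top mod 9: now compute (1/9).
Reached (1/9) = 1. Collecting the sign flips along the way, the symbol is +1.

1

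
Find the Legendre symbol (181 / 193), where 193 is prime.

Reciprocity: 181 ≡ 1 and 193 ≡ 1 (mod 4), so (181/193) = +(193/181).
Reduce top mod 181: now compute (12/181).
Pull out 2^2: since 181 ≡ 5 (mod 8), (2/181) = -1, so (2/181)^2 = +1.
Reciprocity: 3 ≡ 3 and 181 ≡ 1 (mod 4), so (3/181) = +(181/3).
Reduce top mod 3: now compute (1/3).
Reached (1/3) = 1. Collecting the sign flips along the way, the symbol is +1.

1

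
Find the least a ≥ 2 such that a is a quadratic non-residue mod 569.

(2/569) = +1, so 2 is a residue.
(3/569) = −1, so 3 is the smallest positive non-residue mod 569.

3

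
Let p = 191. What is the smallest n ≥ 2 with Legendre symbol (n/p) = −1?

(2/191) = +1, so 2 is a residue.
(3/191) = +1, so 3 is a residue.
(4/191) = +1, so 4 is a residue.
(5/191) = +1, so 5 is a residue.
(6/191) = +1, so 6 is a residue.
(7/191) = −1, so 7 is the smallest positive non-residue mod 191.

7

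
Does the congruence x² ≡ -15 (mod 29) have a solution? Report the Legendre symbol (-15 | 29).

First reduce: -15 ≡ 14 (mod 29).
Pull out 2: since 29 ≡ 5 (mod 8), (2/29) = -1.
Reciprocity: 7 ≡ 3 and 29 ≡ 1 (mod 4), so (7/29) = +(29/7).
Reduce top mod 7: now compute (1/7).
Reached (1/7) = 1. Collecting the sign flips along the way, the symbol is -1.

-1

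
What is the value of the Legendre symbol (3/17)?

-1

Euler's criterion: (3/17) ≡ 3^8 (mod 17).
3^2 ≡ 9 (mod 17)
3^4 ≡ 13 (mod 17)
3^8 ≡ 16 (mod 17)
3^8 = 3^(8) ≡ 16 (mod 17).
Result is 16 ≡ −1, so (3/17) = −1.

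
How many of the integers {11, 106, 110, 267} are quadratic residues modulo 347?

3

(11/347) = +1 → QR.
(106/347) = -1 → non-residue.
(110/347) = +1 → QR.
(267/347) = +1 → QR.
Total quadratic residues among the 4: 3.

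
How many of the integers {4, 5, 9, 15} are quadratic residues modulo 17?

(4/17) = +1 → QR.
(5/17) = -1 → non-residue.
(9/17) = +1 → QR.
(15/17) = +1 → QR.
Total quadratic residues among the 4: 3.

3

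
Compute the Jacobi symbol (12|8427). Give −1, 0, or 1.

0

Pull out 2^2: since 8427 ≡ 3 (mod 8), (2/8427) = -1, so (2/8427)^2 = +1.
Reciprocity: 3 ≡ 3 and 8427 ≡ 3 (mod 4), so (3/8427) = −(8427/3).
Reduce top mod 3: now compute (0/3).
Top reduces to 0: gcd > 1, so the symbol is 0.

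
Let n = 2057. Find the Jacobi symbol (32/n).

1

Pull out 2^5: since 2057 ≡ 1 (mod 8), (2/2057) = +1, so (2/2057)^5 = +1.
Reached (1/2057) = 1. Collecting the sign flips along the way, the symbol is +1.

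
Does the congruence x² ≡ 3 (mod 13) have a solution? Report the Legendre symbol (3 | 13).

1

Euler's criterion: (3/13) ≡ 3^6 (mod 13).
3^2 ≡ 9 (mod 13)
3^4 ≡ 3 (mod 13)
3^6 = 3^(4+2) ≡ 1 (mod 13).
Result is 1, so (3/13) = 1.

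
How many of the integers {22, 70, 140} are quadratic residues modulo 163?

2

(22/163) = +1 → QR.
(70/163) = -1 → non-residue.
(140/163) = +1 → QR.
Total quadratic residues among the 3: 2.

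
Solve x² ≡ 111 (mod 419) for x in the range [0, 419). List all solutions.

Since 419 ≡ 3 (mod 4), a square root of 111 is 111^((419+1)/4) = 111^105 mod 419.
Repeated squaring: 111^2≡170, 111^4≡408, 111^8≡121, 111^16≡395, 111^32≡157, 111^64≡347 (mod 419).
111^105 = 111^(64+32+8+1) ≡ 207 (mod 419).
Check: 207² = 42849 ≡ 111 (mod 419). The two roots are 207 and 212.

207, 212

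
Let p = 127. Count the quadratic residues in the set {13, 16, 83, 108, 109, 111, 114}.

(13/127) = +1 → QR.
(16/127) = +1 → QR.
(83/127) = -1 → non-residue.
(108/127) = -1 → non-residue.
(109/127) = -1 → non-residue.
(111/127) = -1 → non-residue.
(114/127) = -1 → non-residue.
Total quadratic residues among the 7: 2.

2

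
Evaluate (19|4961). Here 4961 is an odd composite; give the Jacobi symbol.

-1

Reciprocity: 19 ≡ 3 and 4961 ≡ 1 (mod 4), so (19/4961) = +(4961/19).
Reduce top mod 19: now compute (2/19).
Pull out 2: since 19 ≡ 3 (mod 8), (2/19) = -1.
Reached (1/19) = 1. Collecting the sign flips along the way, the symbol is -1.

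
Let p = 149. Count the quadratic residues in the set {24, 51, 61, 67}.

(24/149) = +1 → QR.
(51/149) = -1 → non-residue.
(61/149) = +1 → QR.
(67/149) = +1 → QR.
Total quadratic residues among the 4: 3.

3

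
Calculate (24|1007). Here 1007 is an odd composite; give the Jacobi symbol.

1

Pull out 2^3: since 1007 ≡ 7 (mod 8), (2/1007) = +1, so (2/1007)^3 = +1.
Reciprocity: 3 ≡ 3 and 1007 ≡ 3 (mod 4), so (3/1007) = −(1007/3).
Reduce top mod 3: now compute (2/3).
Pull out 2: since 3 ≡ 3 (mod 8), (2/3) = -1.
Reached (1/3) = 1. Collecting the sign flips along the way, the symbol is +1.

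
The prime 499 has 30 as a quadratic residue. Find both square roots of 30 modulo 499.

23, 476

Since 499 ≡ 3 (mod 4), a square root of 30 is 30^((499+1)/4) = 30^125 mod 499.
Repeated squaring: 30^2≡401, 30^4≡123, 30^8≡159, 30^16≡331, 30^32≡280, 30^64≡57 (mod 499).
30^125 = 30^(64+32+16+8+4+1) ≡ 476 (mod 499).
Check: 476² = 226576 ≡ 30 (mod 499). The two roots are 23 and 476.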